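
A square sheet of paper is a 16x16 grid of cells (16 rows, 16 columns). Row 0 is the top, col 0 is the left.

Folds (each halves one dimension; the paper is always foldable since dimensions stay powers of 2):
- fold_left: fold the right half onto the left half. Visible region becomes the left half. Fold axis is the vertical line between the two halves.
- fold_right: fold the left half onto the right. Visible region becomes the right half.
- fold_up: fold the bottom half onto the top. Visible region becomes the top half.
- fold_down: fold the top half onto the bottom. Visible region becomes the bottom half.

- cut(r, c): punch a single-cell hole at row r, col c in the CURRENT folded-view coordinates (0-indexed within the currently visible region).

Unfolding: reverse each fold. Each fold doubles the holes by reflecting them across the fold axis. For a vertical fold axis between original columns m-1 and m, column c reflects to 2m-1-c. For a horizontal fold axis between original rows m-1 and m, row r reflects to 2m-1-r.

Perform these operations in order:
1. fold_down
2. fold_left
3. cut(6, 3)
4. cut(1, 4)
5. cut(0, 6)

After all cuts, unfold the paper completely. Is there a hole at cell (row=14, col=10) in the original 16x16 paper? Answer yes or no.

Answer: no

Derivation:
Op 1 fold_down: fold axis h@8; visible region now rows[8,16) x cols[0,16) = 8x16
Op 2 fold_left: fold axis v@8; visible region now rows[8,16) x cols[0,8) = 8x8
Op 3 cut(6, 3): punch at orig (14,3); cuts so far [(14, 3)]; region rows[8,16) x cols[0,8) = 8x8
Op 4 cut(1, 4): punch at orig (9,4); cuts so far [(9, 4), (14, 3)]; region rows[8,16) x cols[0,8) = 8x8
Op 5 cut(0, 6): punch at orig (8,6); cuts so far [(8, 6), (9, 4), (14, 3)]; region rows[8,16) x cols[0,8) = 8x8
Unfold 1 (reflect across v@8): 6 holes -> [(8, 6), (8, 9), (9, 4), (9, 11), (14, 3), (14, 12)]
Unfold 2 (reflect across h@8): 12 holes -> [(1, 3), (1, 12), (6, 4), (6, 11), (7, 6), (7, 9), (8, 6), (8, 9), (9, 4), (9, 11), (14, 3), (14, 12)]
Holes: [(1, 3), (1, 12), (6, 4), (6, 11), (7, 6), (7, 9), (8, 6), (8, 9), (9, 4), (9, 11), (14, 3), (14, 12)]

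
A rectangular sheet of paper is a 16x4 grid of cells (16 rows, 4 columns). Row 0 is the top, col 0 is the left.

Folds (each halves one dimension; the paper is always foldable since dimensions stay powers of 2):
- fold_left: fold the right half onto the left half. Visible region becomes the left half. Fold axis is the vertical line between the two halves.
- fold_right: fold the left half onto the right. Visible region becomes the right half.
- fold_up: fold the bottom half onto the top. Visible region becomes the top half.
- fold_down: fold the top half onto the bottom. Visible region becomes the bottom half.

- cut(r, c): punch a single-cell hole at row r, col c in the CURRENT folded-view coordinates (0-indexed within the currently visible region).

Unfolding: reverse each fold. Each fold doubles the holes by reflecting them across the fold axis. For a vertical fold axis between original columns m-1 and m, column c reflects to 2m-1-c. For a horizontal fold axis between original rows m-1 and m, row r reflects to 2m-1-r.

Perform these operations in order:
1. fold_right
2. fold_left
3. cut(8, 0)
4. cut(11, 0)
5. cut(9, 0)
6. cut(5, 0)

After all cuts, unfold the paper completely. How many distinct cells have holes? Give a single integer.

Op 1 fold_right: fold axis v@2; visible region now rows[0,16) x cols[2,4) = 16x2
Op 2 fold_left: fold axis v@3; visible region now rows[0,16) x cols[2,3) = 16x1
Op 3 cut(8, 0): punch at orig (8,2); cuts so far [(8, 2)]; region rows[0,16) x cols[2,3) = 16x1
Op 4 cut(11, 0): punch at orig (11,2); cuts so far [(8, 2), (11, 2)]; region rows[0,16) x cols[2,3) = 16x1
Op 5 cut(9, 0): punch at orig (9,2); cuts so far [(8, 2), (9, 2), (11, 2)]; region rows[0,16) x cols[2,3) = 16x1
Op 6 cut(5, 0): punch at orig (5,2); cuts so far [(5, 2), (8, 2), (9, 2), (11, 2)]; region rows[0,16) x cols[2,3) = 16x1
Unfold 1 (reflect across v@3): 8 holes -> [(5, 2), (5, 3), (8, 2), (8, 3), (9, 2), (9, 3), (11, 2), (11, 3)]
Unfold 2 (reflect across v@2): 16 holes -> [(5, 0), (5, 1), (5, 2), (5, 3), (8, 0), (8, 1), (8, 2), (8, 3), (9, 0), (9, 1), (9, 2), (9, 3), (11, 0), (11, 1), (11, 2), (11, 3)]

Answer: 16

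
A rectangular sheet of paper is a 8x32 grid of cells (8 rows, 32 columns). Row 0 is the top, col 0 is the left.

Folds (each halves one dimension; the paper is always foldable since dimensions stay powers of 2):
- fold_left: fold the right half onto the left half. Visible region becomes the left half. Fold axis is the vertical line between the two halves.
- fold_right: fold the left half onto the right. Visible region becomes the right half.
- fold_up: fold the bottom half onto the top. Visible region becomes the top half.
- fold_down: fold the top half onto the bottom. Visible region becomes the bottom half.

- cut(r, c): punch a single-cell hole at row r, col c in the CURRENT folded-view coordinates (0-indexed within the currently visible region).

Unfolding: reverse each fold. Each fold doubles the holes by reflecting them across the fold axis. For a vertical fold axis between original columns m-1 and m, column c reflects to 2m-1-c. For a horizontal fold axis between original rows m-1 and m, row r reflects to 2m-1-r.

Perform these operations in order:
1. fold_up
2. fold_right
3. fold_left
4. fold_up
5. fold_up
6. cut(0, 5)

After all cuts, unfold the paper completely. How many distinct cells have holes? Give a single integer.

Op 1 fold_up: fold axis h@4; visible region now rows[0,4) x cols[0,32) = 4x32
Op 2 fold_right: fold axis v@16; visible region now rows[0,4) x cols[16,32) = 4x16
Op 3 fold_left: fold axis v@24; visible region now rows[0,4) x cols[16,24) = 4x8
Op 4 fold_up: fold axis h@2; visible region now rows[0,2) x cols[16,24) = 2x8
Op 5 fold_up: fold axis h@1; visible region now rows[0,1) x cols[16,24) = 1x8
Op 6 cut(0, 5): punch at orig (0,21); cuts so far [(0, 21)]; region rows[0,1) x cols[16,24) = 1x8
Unfold 1 (reflect across h@1): 2 holes -> [(0, 21), (1, 21)]
Unfold 2 (reflect across h@2): 4 holes -> [(0, 21), (1, 21), (2, 21), (3, 21)]
Unfold 3 (reflect across v@24): 8 holes -> [(0, 21), (0, 26), (1, 21), (1, 26), (2, 21), (2, 26), (3, 21), (3, 26)]
Unfold 4 (reflect across v@16): 16 holes -> [(0, 5), (0, 10), (0, 21), (0, 26), (1, 5), (1, 10), (1, 21), (1, 26), (2, 5), (2, 10), (2, 21), (2, 26), (3, 5), (3, 10), (3, 21), (3, 26)]
Unfold 5 (reflect across h@4): 32 holes -> [(0, 5), (0, 10), (0, 21), (0, 26), (1, 5), (1, 10), (1, 21), (1, 26), (2, 5), (2, 10), (2, 21), (2, 26), (3, 5), (3, 10), (3, 21), (3, 26), (4, 5), (4, 10), (4, 21), (4, 26), (5, 5), (5, 10), (5, 21), (5, 26), (6, 5), (6, 10), (6, 21), (6, 26), (7, 5), (7, 10), (7, 21), (7, 26)]

Answer: 32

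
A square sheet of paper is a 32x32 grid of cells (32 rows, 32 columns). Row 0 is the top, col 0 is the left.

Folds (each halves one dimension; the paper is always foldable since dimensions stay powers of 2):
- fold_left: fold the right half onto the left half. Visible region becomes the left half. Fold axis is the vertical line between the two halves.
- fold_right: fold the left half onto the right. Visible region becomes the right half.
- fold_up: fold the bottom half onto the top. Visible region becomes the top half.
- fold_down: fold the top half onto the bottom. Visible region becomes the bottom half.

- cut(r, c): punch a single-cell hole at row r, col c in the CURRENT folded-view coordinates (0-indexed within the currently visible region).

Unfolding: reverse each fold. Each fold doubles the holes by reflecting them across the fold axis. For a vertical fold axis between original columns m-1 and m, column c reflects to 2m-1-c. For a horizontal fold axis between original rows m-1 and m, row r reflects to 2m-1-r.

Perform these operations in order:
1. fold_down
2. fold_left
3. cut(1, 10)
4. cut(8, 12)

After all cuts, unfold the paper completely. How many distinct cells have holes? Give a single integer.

Answer: 8

Derivation:
Op 1 fold_down: fold axis h@16; visible region now rows[16,32) x cols[0,32) = 16x32
Op 2 fold_left: fold axis v@16; visible region now rows[16,32) x cols[0,16) = 16x16
Op 3 cut(1, 10): punch at orig (17,10); cuts so far [(17, 10)]; region rows[16,32) x cols[0,16) = 16x16
Op 4 cut(8, 12): punch at orig (24,12); cuts so far [(17, 10), (24, 12)]; region rows[16,32) x cols[0,16) = 16x16
Unfold 1 (reflect across v@16): 4 holes -> [(17, 10), (17, 21), (24, 12), (24, 19)]
Unfold 2 (reflect across h@16): 8 holes -> [(7, 12), (7, 19), (14, 10), (14, 21), (17, 10), (17, 21), (24, 12), (24, 19)]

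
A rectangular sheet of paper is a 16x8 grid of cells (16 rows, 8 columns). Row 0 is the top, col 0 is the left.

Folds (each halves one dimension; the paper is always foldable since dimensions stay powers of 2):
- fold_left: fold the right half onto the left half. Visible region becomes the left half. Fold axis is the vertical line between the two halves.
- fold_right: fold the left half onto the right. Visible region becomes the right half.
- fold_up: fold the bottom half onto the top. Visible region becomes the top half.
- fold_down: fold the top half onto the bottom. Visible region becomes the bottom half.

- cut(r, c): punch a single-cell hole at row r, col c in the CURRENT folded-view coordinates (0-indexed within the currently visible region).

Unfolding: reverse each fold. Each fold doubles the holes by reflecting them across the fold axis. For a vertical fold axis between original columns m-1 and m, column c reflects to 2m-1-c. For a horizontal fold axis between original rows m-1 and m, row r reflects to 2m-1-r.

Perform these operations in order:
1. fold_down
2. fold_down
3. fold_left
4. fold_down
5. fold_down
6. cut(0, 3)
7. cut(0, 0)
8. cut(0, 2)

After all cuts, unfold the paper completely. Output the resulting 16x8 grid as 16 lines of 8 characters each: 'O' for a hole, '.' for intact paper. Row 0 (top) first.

Op 1 fold_down: fold axis h@8; visible region now rows[8,16) x cols[0,8) = 8x8
Op 2 fold_down: fold axis h@12; visible region now rows[12,16) x cols[0,8) = 4x8
Op 3 fold_left: fold axis v@4; visible region now rows[12,16) x cols[0,4) = 4x4
Op 4 fold_down: fold axis h@14; visible region now rows[14,16) x cols[0,4) = 2x4
Op 5 fold_down: fold axis h@15; visible region now rows[15,16) x cols[0,4) = 1x4
Op 6 cut(0, 3): punch at orig (15,3); cuts so far [(15, 3)]; region rows[15,16) x cols[0,4) = 1x4
Op 7 cut(0, 0): punch at orig (15,0); cuts so far [(15, 0), (15, 3)]; region rows[15,16) x cols[0,4) = 1x4
Op 8 cut(0, 2): punch at orig (15,2); cuts so far [(15, 0), (15, 2), (15, 3)]; region rows[15,16) x cols[0,4) = 1x4
Unfold 1 (reflect across h@15): 6 holes -> [(14, 0), (14, 2), (14, 3), (15, 0), (15, 2), (15, 3)]
Unfold 2 (reflect across h@14): 12 holes -> [(12, 0), (12, 2), (12, 3), (13, 0), (13, 2), (13, 3), (14, 0), (14, 2), (14, 3), (15, 0), (15, 2), (15, 3)]
Unfold 3 (reflect across v@4): 24 holes -> [(12, 0), (12, 2), (12, 3), (12, 4), (12, 5), (12, 7), (13, 0), (13, 2), (13, 3), (13, 4), (13, 5), (13, 7), (14, 0), (14, 2), (14, 3), (14, 4), (14, 5), (14, 7), (15, 0), (15, 2), (15, 3), (15, 4), (15, 5), (15, 7)]
Unfold 4 (reflect across h@12): 48 holes -> [(8, 0), (8, 2), (8, 3), (8, 4), (8, 5), (8, 7), (9, 0), (9, 2), (9, 3), (9, 4), (9, 5), (9, 7), (10, 0), (10, 2), (10, 3), (10, 4), (10, 5), (10, 7), (11, 0), (11, 2), (11, 3), (11, 4), (11, 5), (11, 7), (12, 0), (12, 2), (12, 3), (12, 4), (12, 5), (12, 7), (13, 0), (13, 2), (13, 3), (13, 4), (13, 5), (13, 7), (14, 0), (14, 2), (14, 3), (14, 4), (14, 5), (14, 7), (15, 0), (15, 2), (15, 3), (15, 4), (15, 5), (15, 7)]
Unfold 5 (reflect across h@8): 96 holes -> [(0, 0), (0, 2), (0, 3), (0, 4), (0, 5), (0, 7), (1, 0), (1, 2), (1, 3), (1, 4), (1, 5), (1, 7), (2, 0), (2, 2), (2, 3), (2, 4), (2, 5), (2, 7), (3, 0), (3, 2), (3, 3), (3, 4), (3, 5), (3, 7), (4, 0), (4, 2), (4, 3), (4, 4), (4, 5), (4, 7), (5, 0), (5, 2), (5, 3), (5, 4), (5, 5), (5, 7), (6, 0), (6, 2), (6, 3), (6, 4), (6, 5), (6, 7), (7, 0), (7, 2), (7, 3), (7, 4), (7, 5), (7, 7), (8, 0), (8, 2), (8, 3), (8, 4), (8, 5), (8, 7), (9, 0), (9, 2), (9, 3), (9, 4), (9, 5), (9, 7), (10, 0), (10, 2), (10, 3), (10, 4), (10, 5), (10, 7), (11, 0), (11, 2), (11, 3), (11, 4), (11, 5), (11, 7), (12, 0), (12, 2), (12, 3), (12, 4), (12, 5), (12, 7), (13, 0), (13, 2), (13, 3), (13, 4), (13, 5), (13, 7), (14, 0), (14, 2), (14, 3), (14, 4), (14, 5), (14, 7), (15, 0), (15, 2), (15, 3), (15, 4), (15, 5), (15, 7)]

Answer: O.OOOO.O
O.OOOO.O
O.OOOO.O
O.OOOO.O
O.OOOO.O
O.OOOO.O
O.OOOO.O
O.OOOO.O
O.OOOO.O
O.OOOO.O
O.OOOO.O
O.OOOO.O
O.OOOO.O
O.OOOO.O
O.OOOO.O
O.OOOO.O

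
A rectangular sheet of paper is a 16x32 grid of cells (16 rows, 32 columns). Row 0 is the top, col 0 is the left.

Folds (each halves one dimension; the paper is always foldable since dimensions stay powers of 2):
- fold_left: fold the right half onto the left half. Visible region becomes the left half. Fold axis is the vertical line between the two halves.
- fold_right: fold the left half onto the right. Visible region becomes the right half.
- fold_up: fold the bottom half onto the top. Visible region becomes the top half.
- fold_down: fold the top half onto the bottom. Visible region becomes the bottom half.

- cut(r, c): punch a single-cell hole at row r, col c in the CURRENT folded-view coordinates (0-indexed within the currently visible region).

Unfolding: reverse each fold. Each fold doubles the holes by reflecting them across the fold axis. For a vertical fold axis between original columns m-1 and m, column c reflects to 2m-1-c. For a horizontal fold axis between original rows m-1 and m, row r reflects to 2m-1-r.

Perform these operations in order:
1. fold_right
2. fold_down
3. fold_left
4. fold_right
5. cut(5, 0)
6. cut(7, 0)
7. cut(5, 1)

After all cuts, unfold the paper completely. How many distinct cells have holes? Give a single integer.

Op 1 fold_right: fold axis v@16; visible region now rows[0,16) x cols[16,32) = 16x16
Op 2 fold_down: fold axis h@8; visible region now rows[8,16) x cols[16,32) = 8x16
Op 3 fold_left: fold axis v@24; visible region now rows[8,16) x cols[16,24) = 8x8
Op 4 fold_right: fold axis v@20; visible region now rows[8,16) x cols[20,24) = 8x4
Op 5 cut(5, 0): punch at orig (13,20); cuts so far [(13, 20)]; region rows[8,16) x cols[20,24) = 8x4
Op 6 cut(7, 0): punch at orig (15,20); cuts so far [(13, 20), (15, 20)]; region rows[8,16) x cols[20,24) = 8x4
Op 7 cut(5, 1): punch at orig (13,21); cuts so far [(13, 20), (13, 21), (15, 20)]; region rows[8,16) x cols[20,24) = 8x4
Unfold 1 (reflect across v@20): 6 holes -> [(13, 18), (13, 19), (13, 20), (13, 21), (15, 19), (15, 20)]
Unfold 2 (reflect across v@24): 12 holes -> [(13, 18), (13, 19), (13, 20), (13, 21), (13, 26), (13, 27), (13, 28), (13, 29), (15, 19), (15, 20), (15, 27), (15, 28)]
Unfold 3 (reflect across h@8): 24 holes -> [(0, 19), (0, 20), (0, 27), (0, 28), (2, 18), (2, 19), (2, 20), (2, 21), (2, 26), (2, 27), (2, 28), (2, 29), (13, 18), (13, 19), (13, 20), (13, 21), (13, 26), (13, 27), (13, 28), (13, 29), (15, 19), (15, 20), (15, 27), (15, 28)]
Unfold 4 (reflect across v@16): 48 holes -> [(0, 3), (0, 4), (0, 11), (0, 12), (0, 19), (0, 20), (0, 27), (0, 28), (2, 2), (2, 3), (2, 4), (2, 5), (2, 10), (2, 11), (2, 12), (2, 13), (2, 18), (2, 19), (2, 20), (2, 21), (2, 26), (2, 27), (2, 28), (2, 29), (13, 2), (13, 3), (13, 4), (13, 5), (13, 10), (13, 11), (13, 12), (13, 13), (13, 18), (13, 19), (13, 20), (13, 21), (13, 26), (13, 27), (13, 28), (13, 29), (15, 3), (15, 4), (15, 11), (15, 12), (15, 19), (15, 20), (15, 27), (15, 28)]

Answer: 48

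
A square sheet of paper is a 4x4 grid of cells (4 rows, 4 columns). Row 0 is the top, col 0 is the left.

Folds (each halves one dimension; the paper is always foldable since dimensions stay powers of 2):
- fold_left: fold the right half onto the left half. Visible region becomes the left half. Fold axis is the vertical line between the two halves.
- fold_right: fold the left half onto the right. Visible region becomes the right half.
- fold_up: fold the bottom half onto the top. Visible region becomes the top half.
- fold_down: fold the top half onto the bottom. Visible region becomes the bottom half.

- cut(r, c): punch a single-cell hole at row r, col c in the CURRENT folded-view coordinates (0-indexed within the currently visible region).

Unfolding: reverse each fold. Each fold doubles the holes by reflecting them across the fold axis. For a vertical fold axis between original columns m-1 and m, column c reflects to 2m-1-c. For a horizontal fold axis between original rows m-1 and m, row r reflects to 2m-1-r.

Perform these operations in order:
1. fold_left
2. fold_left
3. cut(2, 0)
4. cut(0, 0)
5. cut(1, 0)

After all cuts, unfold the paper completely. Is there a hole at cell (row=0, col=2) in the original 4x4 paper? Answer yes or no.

Op 1 fold_left: fold axis v@2; visible region now rows[0,4) x cols[0,2) = 4x2
Op 2 fold_left: fold axis v@1; visible region now rows[0,4) x cols[0,1) = 4x1
Op 3 cut(2, 0): punch at orig (2,0); cuts so far [(2, 0)]; region rows[0,4) x cols[0,1) = 4x1
Op 4 cut(0, 0): punch at orig (0,0); cuts so far [(0, 0), (2, 0)]; region rows[0,4) x cols[0,1) = 4x1
Op 5 cut(1, 0): punch at orig (1,0); cuts so far [(0, 0), (1, 0), (2, 0)]; region rows[0,4) x cols[0,1) = 4x1
Unfold 1 (reflect across v@1): 6 holes -> [(0, 0), (0, 1), (1, 0), (1, 1), (2, 0), (2, 1)]
Unfold 2 (reflect across v@2): 12 holes -> [(0, 0), (0, 1), (0, 2), (0, 3), (1, 0), (1, 1), (1, 2), (1, 3), (2, 0), (2, 1), (2, 2), (2, 3)]
Holes: [(0, 0), (0, 1), (0, 2), (0, 3), (1, 0), (1, 1), (1, 2), (1, 3), (2, 0), (2, 1), (2, 2), (2, 3)]

Answer: yes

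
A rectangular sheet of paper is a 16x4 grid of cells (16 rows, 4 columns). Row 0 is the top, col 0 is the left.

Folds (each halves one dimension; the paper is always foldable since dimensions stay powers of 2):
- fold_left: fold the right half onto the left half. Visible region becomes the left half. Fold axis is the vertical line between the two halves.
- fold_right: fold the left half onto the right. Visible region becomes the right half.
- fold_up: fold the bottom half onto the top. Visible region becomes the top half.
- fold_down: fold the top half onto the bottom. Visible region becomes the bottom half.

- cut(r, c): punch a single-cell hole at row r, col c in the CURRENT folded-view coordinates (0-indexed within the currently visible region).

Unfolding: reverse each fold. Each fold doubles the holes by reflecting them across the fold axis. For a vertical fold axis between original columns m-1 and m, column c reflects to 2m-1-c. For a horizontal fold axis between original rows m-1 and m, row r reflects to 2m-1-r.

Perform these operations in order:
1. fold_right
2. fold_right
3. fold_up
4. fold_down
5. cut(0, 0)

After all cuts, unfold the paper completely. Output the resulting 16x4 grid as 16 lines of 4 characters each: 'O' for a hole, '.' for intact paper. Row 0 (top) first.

Answer: ....
....
....
OOOO
OOOO
....
....
....
....
....
....
OOOO
OOOO
....
....
....

Derivation:
Op 1 fold_right: fold axis v@2; visible region now rows[0,16) x cols[2,4) = 16x2
Op 2 fold_right: fold axis v@3; visible region now rows[0,16) x cols[3,4) = 16x1
Op 3 fold_up: fold axis h@8; visible region now rows[0,8) x cols[3,4) = 8x1
Op 4 fold_down: fold axis h@4; visible region now rows[4,8) x cols[3,4) = 4x1
Op 5 cut(0, 0): punch at orig (4,3); cuts so far [(4, 3)]; region rows[4,8) x cols[3,4) = 4x1
Unfold 1 (reflect across h@4): 2 holes -> [(3, 3), (4, 3)]
Unfold 2 (reflect across h@8): 4 holes -> [(3, 3), (4, 3), (11, 3), (12, 3)]
Unfold 3 (reflect across v@3): 8 holes -> [(3, 2), (3, 3), (4, 2), (4, 3), (11, 2), (11, 3), (12, 2), (12, 3)]
Unfold 4 (reflect across v@2): 16 holes -> [(3, 0), (3, 1), (3, 2), (3, 3), (4, 0), (4, 1), (4, 2), (4, 3), (11, 0), (11, 1), (11, 2), (11, 3), (12, 0), (12, 1), (12, 2), (12, 3)]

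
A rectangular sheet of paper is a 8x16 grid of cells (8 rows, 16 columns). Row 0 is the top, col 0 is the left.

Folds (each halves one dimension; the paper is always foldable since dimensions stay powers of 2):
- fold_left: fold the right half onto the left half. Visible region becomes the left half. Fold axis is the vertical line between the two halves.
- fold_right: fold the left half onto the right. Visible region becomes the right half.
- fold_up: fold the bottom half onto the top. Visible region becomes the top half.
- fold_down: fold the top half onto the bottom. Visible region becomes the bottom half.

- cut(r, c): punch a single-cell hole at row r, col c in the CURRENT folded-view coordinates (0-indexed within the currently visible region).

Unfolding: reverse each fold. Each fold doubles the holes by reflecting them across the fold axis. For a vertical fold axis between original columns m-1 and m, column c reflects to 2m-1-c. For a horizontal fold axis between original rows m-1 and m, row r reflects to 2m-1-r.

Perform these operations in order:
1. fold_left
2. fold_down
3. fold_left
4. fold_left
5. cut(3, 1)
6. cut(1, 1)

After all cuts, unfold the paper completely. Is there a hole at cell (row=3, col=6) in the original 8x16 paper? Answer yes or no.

Answer: no

Derivation:
Op 1 fold_left: fold axis v@8; visible region now rows[0,8) x cols[0,8) = 8x8
Op 2 fold_down: fold axis h@4; visible region now rows[4,8) x cols[0,8) = 4x8
Op 3 fold_left: fold axis v@4; visible region now rows[4,8) x cols[0,4) = 4x4
Op 4 fold_left: fold axis v@2; visible region now rows[4,8) x cols[0,2) = 4x2
Op 5 cut(3, 1): punch at orig (7,1); cuts so far [(7, 1)]; region rows[4,8) x cols[0,2) = 4x2
Op 6 cut(1, 1): punch at orig (5,1); cuts so far [(5, 1), (7, 1)]; region rows[4,8) x cols[0,2) = 4x2
Unfold 1 (reflect across v@2): 4 holes -> [(5, 1), (5, 2), (7, 1), (7, 2)]
Unfold 2 (reflect across v@4): 8 holes -> [(5, 1), (5, 2), (5, 5), (5, 6), (7, 1), (7, 2), (7, 5), (7, 6)]
Unfold 3 (reflect across h@4): 16 holes -> [(0, 1), (0, 2), (0, 5), (0, 6), (2, 1), (2, 2), (2, 5), (2, 6), (5, 1), (5, 2), (5, 5), (5, 6), (7, 1), (7, 2), (7, 5), (7, 6)]
Unfold 4 (reflect across v@8): 32 holes -> [(0, 1), (0, 2), (0, 5), (0, 6), (0, 9), (0, 10), (0, 13), (0, 14), (2, 1), (2, 2), (2, 5), (2, 6), (2, 9), (2, 10), (2, 13), (2, 14), (5, 1), (5, 2), (5, 5), (5, 6), (5, 9), (5, 10), (5, 13), (5, 14), (7, 1), (7, 2), (7, 5), (7, 6), (7, 9), (7, 10), (7, 13), (7, 14)]
Holes: [(0, 1), (0, 2), (0, 5), (0, 6), (0, 9), (0, 10), (0, 13), (0, 14), (2, 1), (2, 2), (2, 5), (2, 6), (2, 9), (2, 10), (2, 13), (2, 14), (5, 1), (5, 2), (5, 5), (5, 6), (5, 9), (5, 10), (5, 13), (5, 14), (7, 1), (7, 2), (7, 5), (7, 6), (7, 9), (7, 10), (7, 13), (7, 14)]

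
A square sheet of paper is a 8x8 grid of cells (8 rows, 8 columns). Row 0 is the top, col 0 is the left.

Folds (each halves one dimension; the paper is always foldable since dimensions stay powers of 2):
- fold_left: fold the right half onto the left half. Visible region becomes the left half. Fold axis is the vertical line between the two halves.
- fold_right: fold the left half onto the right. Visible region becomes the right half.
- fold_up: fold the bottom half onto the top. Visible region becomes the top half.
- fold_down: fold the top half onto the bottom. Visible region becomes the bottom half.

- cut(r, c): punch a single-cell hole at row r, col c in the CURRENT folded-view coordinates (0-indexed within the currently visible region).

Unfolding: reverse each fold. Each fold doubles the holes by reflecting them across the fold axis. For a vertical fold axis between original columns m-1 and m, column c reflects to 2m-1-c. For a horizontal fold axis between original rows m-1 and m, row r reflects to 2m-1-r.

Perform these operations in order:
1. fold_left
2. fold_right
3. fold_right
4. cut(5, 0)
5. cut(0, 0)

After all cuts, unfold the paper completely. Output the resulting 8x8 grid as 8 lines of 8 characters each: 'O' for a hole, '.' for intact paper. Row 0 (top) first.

Answer: OOOOOOOO
........
........
........
........
OOOOOOOO
........
........

Derivation:
Op 1 fold_left: fold axis v@4; visible region now rows[0,8) x cols[0,4) = 8x4
Op 2 fold_right: fold axis v@2; visible region now rows[0,8) x cols[2,4) = 8x2
Op 3 fold_right: fold axis v@3; visible region now rows[0,8) x cols[3,4) = 8x1
Op 4 cut(5, 0): punch at orig (5,3); cuts so far [(5, 3)]; region rows[0,8) x cols[3,4) = 8x1
Op 5 cut(0, 0): punch at orig (0,3); cuts so far [(0, 3), (5, 3)]; region rows[0,8) x cols[3,4) = 8x1
Unfold 1 (reflect across v@3): 4 holes -> [(0, 2), (0, 3), (5, 2), (5, 3)]
Unfold 2 (reflect across v@2): 8 holes -> [(0, 0), (0, 1), (0, 2), (0, 3), (5, 0), (5, 1), (5, 2), (5, 3)]
Unfold 3 (reflect across v@4): 16 holes -> [(0, 0), (0, 1), (0, 2), (0, 3), (0, 4), (0, 5), (0, 6), (0, 7), (5, 0), (5, 1), (5, 2), (5, 3), (5, 4), (5, 5), (5, 6), (5, 7)]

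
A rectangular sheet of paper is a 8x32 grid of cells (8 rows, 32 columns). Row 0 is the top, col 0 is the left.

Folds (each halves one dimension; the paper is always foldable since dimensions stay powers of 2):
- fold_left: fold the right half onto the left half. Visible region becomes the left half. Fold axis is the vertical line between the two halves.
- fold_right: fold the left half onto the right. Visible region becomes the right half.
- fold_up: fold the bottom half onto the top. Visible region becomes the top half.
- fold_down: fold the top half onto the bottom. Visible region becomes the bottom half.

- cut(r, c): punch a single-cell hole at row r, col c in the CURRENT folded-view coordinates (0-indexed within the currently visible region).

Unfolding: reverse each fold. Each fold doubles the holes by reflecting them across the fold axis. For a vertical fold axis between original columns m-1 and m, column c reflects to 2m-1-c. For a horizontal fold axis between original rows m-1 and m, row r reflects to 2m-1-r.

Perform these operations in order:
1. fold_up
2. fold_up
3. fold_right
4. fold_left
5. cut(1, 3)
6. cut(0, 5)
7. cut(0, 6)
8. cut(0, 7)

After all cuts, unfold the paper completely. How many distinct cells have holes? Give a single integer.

Answer: 64

Derivation:
Op 1 fold_up: fold axis h@4; visible region now rows[0,4) x cols[0,32) = 4x32
Op 2 fold_up: fold axis h@2; visible region now rows[0,2) x cols[0,32) = 2x32
Op 3 fold_right: fold axis v@16; visible region now rows[0,2) x cols[16,32) = 2x16
Op 4 fold_left: fold axis v@24; visible region now rows[0,2) x cols[16,24) = 2x8
Op 5 cut(1, 3): punch at orig (1,19); cuts so far [(1, 19)]; region rows[0,2) x cols[16,24) = 2x8
Op 6 cut(0, 5): punch at orig (0,21); cuts so far [(0, 21), (1, 19)]; region rows[0,2) x cols[16,24) = 2x8
Op 7 cut(0, 6): punch at orig (0,22); cuts so far [(0, 21), (0, 22), (1, 19)]; region rows[0,2) x cols[16,24) = 2x8
Op 8 cut(0, 7): punch at orig (0,23); cuts so far [(0, 21), (0, 22), (0, 23), (1, 19)]; region rows[0,2) x cols[16,24) = 2x8
Unfold 1 (reflect across v@24): 8 holes -> [(0, 21), (0, 22), (0, 23), (0, 24), (0, 25), (0, 26), (1, 19), (1, 28)]
Unfold 2 (reflect across v@16): 16 holes -> [(0, 5), (0, 6), (0, 7), (0, 8), (0, 9), (0, 10), (0, 21), (0, 22), (0, 23), (0, 24), (0, 25), (0, 26), (1, 3), (1, 12), (1, 19), (1, 28)]
Unfold 3 (reflect across h@2): 32 holes -> [(0, 5), (0, 6), (0, 7), (0, 8), (0, 9), (0, 10), (0, 21), (0, 22), (0, 23), (0, 24), (0, 25), (0, 26), (1, 3), (1, 12), (1, 19), (1, 28), (2, 3), (2, 12), (2, 19), (2, 28), (3, 5), (3, 6), (3, 7), (3, 8), (3, 9), (3, 10), (3, 21), (3, 22), (3, 23), (3, 24), (3, 25), (3, 26)]
Unfold 4 (reflect across h@4): 64 holes -> [(0, 5), (0, 6), (0, 7), (0, 8), (0, 9), (0, 10), (0, 21), (0, 22), (0, 23), (0, 24), (0, 25), (0, 26), (1, 3), (1, 12), (1, 19), (1, 28), (2, 3), (2, 12), (2, 19), (2, 28), (3, 5), (3, 6), (3, 7), (3, 8), (3, 9), (3, 10), (3, 21), (3, 22), (3, 23), (3, 24), (3, 25), (3, 26), (4, 5), (4, 6), (4, 7), (4, 8), (4, 9), (4, 10), (4, 21), (4, 22), (4, 23), (4, 24), (4, 25), (4, 26), (5, 3), (5, 12), (5, 19), (5, 28), (6, 3), (6, 12), (6, 19), (6, 28), (7, 5), (7, 6), (7, 7), (7, 8), (7, 9), (7, 10), (7, 21), (7, 22), (7, 23), (7, 24), (7, 25), (7, 26)]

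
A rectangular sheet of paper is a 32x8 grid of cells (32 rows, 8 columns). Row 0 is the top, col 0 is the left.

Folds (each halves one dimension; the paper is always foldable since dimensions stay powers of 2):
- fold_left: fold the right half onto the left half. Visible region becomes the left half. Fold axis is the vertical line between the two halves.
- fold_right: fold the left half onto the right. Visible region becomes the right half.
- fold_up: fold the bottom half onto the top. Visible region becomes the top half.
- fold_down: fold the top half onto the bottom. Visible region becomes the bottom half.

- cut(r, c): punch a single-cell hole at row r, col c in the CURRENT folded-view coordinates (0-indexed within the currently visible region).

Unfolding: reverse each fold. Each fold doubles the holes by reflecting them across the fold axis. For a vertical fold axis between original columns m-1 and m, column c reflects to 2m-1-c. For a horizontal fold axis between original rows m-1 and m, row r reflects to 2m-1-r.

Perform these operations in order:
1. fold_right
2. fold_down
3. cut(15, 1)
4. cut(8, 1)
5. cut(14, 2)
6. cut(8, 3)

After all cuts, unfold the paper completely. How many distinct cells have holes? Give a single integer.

Answer: 16

Derivation:
Op 1 fold_right: fold axis v@4; visible region now rows[0,32) x cols[4,8) = 32x4
Op 2 fold_down: fold axis h@16; visible region now rows[16,32) x cols[4,8) = 16x4
Op 3 cut(15, 1): punch at orig (31,5); cuts so far [(31, 5)]; region rows[16,32) x cols[4,8) = 16x4
Op 4 cut(8, 1): punch at orig (24,5); cuts so far [(24, 5), (31, 5)]; region rows[16,32) x cols[4,8) = 16x4
Op 5 cut(14, 2): punch at orig (30,6); cuts so far [(24, 5), (30, 6), (31, 5)]; region rows[16,32) x cols[4,8) = 16x4
Op 6 cut(8, 3): punch at orig (24,7); cuts so far [(24, 5), (24, 7), (30, 6), (31, 5)]; region rows[16,32) x cols[4,8) = 16x4
Unfold 1 (reflect across h@16): 8 holes -> [(0, 5), (1, 6), (7, 5), (7, 7), (24, 5), (24, 7), (30, 6), (31, 5)]
Unfold 2 (reflect across v@4): 16 holes -> [(0, 2), (0, 5), (1, 1), (1, 6), (7, 0), (7, 2), (7, 5), (7, 7), (24, 0), (24, 2), (24, 5), (24, 7), (30, 1), (30, 6), (31, 2), (31, 5)]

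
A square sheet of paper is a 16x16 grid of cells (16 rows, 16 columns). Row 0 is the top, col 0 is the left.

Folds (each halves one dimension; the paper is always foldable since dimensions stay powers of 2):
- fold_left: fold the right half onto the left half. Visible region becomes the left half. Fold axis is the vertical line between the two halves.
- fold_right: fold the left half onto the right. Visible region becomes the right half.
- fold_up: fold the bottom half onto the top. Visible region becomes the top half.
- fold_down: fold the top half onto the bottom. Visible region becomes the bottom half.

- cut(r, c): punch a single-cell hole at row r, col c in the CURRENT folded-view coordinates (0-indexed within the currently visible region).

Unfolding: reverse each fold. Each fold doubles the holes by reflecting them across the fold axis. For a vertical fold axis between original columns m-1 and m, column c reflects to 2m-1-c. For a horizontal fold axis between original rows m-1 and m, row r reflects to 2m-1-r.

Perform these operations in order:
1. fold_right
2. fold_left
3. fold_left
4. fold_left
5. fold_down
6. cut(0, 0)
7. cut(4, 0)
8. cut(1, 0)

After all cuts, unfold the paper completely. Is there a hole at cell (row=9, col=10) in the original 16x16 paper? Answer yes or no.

Answer: yes

Derivation:
Op 1 fold_right: fold axis v@8; visible region now rows[0,16) x cols[8,16) = 16x8
Op 2 fold_left: fold axis v@12; visible region now rows[0,16) x cols[8,12) = 16x4
Op 3 fold_left: fold axis v@10; visible region now rows[0,16) x cols[8,10) = 16x2
Op 4 fold_left: fold axis v@9; visible region now rows[0,16) x cols[8,9) = 16x1
Op 5 fold_down: fold axis h@8; visible region now rows[8,16) x cols[8,9) = 8x1
Op 6 cut(0, 0): punch at orig (8,8); cuts so far [(8, 8)]; region rows[8,16) x cols[8,9) = 8x1
Op 7 cut(4, 0): punch at orig (12,8); cuts so far [(8, 8), (12, 8)]; region rows[8,16) x cols[8,9) = 8x1
Op 8 cut(1, 0): punch at orig (9,8); cuts so far [(8, 8), (9, 8), (12, 8)]; region rows[8,16) x cols[8,9) = 8x1
Unfold 1 (reflect across h@8): 6 holes -> [(3, 8), (6, 8), (7, 8), (8, 8), (9, 8), (12, 8)]
Unfold 2 (reflect across v@9): 12 holes -> [(3, 8), (3, 9), (6, 8), (6, 9), (7, 8), (7, 9), (8, 8), (8, 9), (9, 8), (9, 9), (12, 8), (12, 9)]
Unfold 3 (reflect across v@10): 24 holes -> [(3, 8), (3, 9), (3, 10), (3, 11), (6, 8), (6, 9), (6, 10), (6, 11), (7, 8), (7, 9), (7, 10), (7, 11), (8, 8), (8, 9), (8, 10), (8, 11), (9, 8), (9, 9), (9, 10), (9, 11), (12, 8), (12, 9), (12, 10), (12, 11)]
Unfold 4 (reflect across v@12): 48 holes -> [(3, 8), (3, 9), (3, 10), (3, 11), (3, 12), (3, 13), (3, 14), (3, 15), (6, 8), (6, 9), (6, 10), (6, 11), (6, 12), (6, 13), (6, 14), (6, 15), (7, 8), (7, 9), (7, 10), (7, 11), (7, 12), (7, 13), (7, 14), (7, 15), (8, 8), (8, 9), (8, 10), (8, 11), (8, 12), (8, 13), (8, 14), (8, 15), (9, 8), (9, 9), (9, 10), (9, 11), (9, 12), (9, 13), (9, 14), (9, 15), (12, 8), (12, 9), (12, 10), (12, 11), (12, 12), (12, 13), (12, 14), (12, 15)]
Unfold 5 (reflect across v@8): 96 holes -> [(3, 0), (3, 1), (3, 2), (3, 3), (3, 4), (3, 5), (3, 6), (3, 7), (3, 8), (3, 9), (3, 10), (3, 11), (3, 12), (3, 13), (3, 14), (3, 15), (6, 0), (6, 1), (6, 2), (6, 3), (6, 4), (6, 5), (6, 6), (6, 7), (6, 8), (6, 9), (6, 10), (6, 11), (6, 12), (6, 13), (6, 14), (6, 15), (7, 0), (7, 1), (7, 2), (7, 3), (7, 4), (7, 5), (7, 6), (7, 7), (7, 8), (7, 9), (7, 10), (7, 11), (7, 12), (7, 13), (7, 14), (7, 15), (8, 0), (8, 1), (8, 2), (8, 3), (8, 4), (8, 5), (8, 6), (8, 7), (8, 8), (8, 9), (8, 10), (8, 11), (8, 12), (8, 13), (8, 14), (8, 15), (9, 0), (9, 1), (9, 2), (9, 3), (9, 4), (9, 5), (9, 6), (9, 7), (9, 8), (9, 9), (9, 10), (9, 11), (9, 12), (9, 13), (9, 14), (9, 15), (12, 0), (12, 1), (12, 2), (12, 3), (12, 4), (12, 5), (12, 6), (12, 7), (12, 8), (12, 9), (12, 10), (12, 11), (12, 12), (12, 13), (12, 14), (12, 15)]
Holes: [(3, 0), (3, 1), (3, 2), (3, 3), (3, 4), (3, 5), (3, 6), (3, 7), (3, 8), (3, 9), (3, 10), (3, 11), (3, 12), (3, 13), (3, 14), (3, 15), (6, 0), (6, 1), (6, 2), (6, 3), (6, 4), (6, 5), (6, 6), (6, 7), (6, 8), (6, 9), (6, 10), (6, 11), (6, 12), (6, 13), (6, 14), (6, 15), (7, 0), (7, 1), (7, 2), (7, 3), (7, 4), (7, 5), (7, 6), (7, 7), (7, 8), (7, 9), (7, 10), (7, 11), (7, 12), (7, 13), (7, 14), (7, 15), (8, 0), (8, 1), (8, 2), (8, 3), (8, 4), (8, 5), (8, 6), (8, 7), (8, 8), (8, 9), (8, 10), (8, 11), (8, 12), (8, 13), (8, 14), (8, 15), (9, 0), (9, 1), (9, 2), (9, 3), (9, 4), (9, 5), (9, 6), (9, 7), (9, 8), (9, 9), (9, 10), (9, 11), (9, 12), (9, 13), (9, 14), (9, 15), (12, 0), (12, 1), (12, 2), (12, 3), (12, 4), (12, 5), (12, 6), (12, 7), (12, 8), (12, 9), (12, 10), (12, 11), (12, 12), (12, 13), (12, 14), (12, 15)]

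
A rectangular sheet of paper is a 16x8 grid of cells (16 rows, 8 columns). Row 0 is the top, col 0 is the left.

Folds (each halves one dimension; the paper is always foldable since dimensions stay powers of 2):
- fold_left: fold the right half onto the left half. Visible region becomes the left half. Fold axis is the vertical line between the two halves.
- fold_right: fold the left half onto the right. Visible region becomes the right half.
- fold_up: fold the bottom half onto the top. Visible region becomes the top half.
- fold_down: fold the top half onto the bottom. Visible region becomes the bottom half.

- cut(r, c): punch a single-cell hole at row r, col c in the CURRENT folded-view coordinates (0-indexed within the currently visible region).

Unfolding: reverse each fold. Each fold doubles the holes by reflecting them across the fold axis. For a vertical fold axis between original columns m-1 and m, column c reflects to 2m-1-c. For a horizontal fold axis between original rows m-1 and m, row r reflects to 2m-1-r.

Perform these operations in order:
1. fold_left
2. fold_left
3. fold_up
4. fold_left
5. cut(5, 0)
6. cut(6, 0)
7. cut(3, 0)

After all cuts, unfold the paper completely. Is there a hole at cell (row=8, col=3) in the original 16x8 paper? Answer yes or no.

Answer: no

Derivation:
Op 1 fold_left: fold axis v@4; visible region now rows[0,16) x cols[0,4) = 16x4
Op 2 fold_left: fold axis v@2; visible region now rows[0,16) x cols[0,2) = 16x2
Op 3 fold_up: fold axis h@8; visible region now rows[0,8) x cols[0,2) = 8x2
Op 4 fold_left: fold axis v@1; visible region now rows[0,8) x cols[0,1) = 8x1
Op 5 cut(5, 0): punch at orig (5,0); cuts so far [(5, 0)]; region rows[0,8) x cols[0,1) = 8x1
Op 6 cut(6, 0): punch at orig (6,0); cuts so far [(5, 0), (6, 0)]; region rows[0,8) x cols[0,1) = 8x1
Op 7 cut(3, 0): punch at orig (3,0); cuts so far [(3, 0), (5, 0), (6, 0)]; region rows[0,8) x cols[0,1) = 8x1
Unfold 1 (reflect across v@1): 6 holes -> [(3, 0), (3, 1), (5, 0), (5, 1), (6, 0), (6, 1)]
Unfold 2 (reflect across h@8): 12 holes -> [(3, 0), (3, 1), (5, 0), (5, 1), (6, 0), (6, 1), (9, 0), (9, 1), (10, 0), (10, 1), (12, 0), (12, 1)]
Unfold 3 (reflect across v@2): 24 holes -> [(3, 0), (3, 1), (3, 2), (3, 3), (5, 0), (5, 1), (5, 2), (5, 3), (6, 0), (6, 1), (6, 2), (6, 3), (9, 0), (9, 1), (9, 2), (9, 3), (10, 0), (10, 1), (10, 2), (10, 3), (12, 0), (12, 1), (12, 2), (12, 3)]
Unfold 4 (reflect across v@4): 48 holes -> [(3, 0), (3, 1), (3, 2), (3, 3), (3, 4), (3, 5), (3, 6), (3, 7), (5, 0), (5, 1), (5, 2), (5, 3), (5, 4), (5, 5), (5, 6), (5, 7), (6, 0), (6, 1), (6, 2), (6, 3), (6, 4), (6, 5), (6, 6), (6, 7), (9, 0), (9, 1), (9, 2), (9, 3), (9, 4), (9, 5), (9, 6), (9, 7), (10, 0), (10, 1), (10, 2), (10, 3), (10, 4), (10, 5), (10, 6), (10, 7), (12, 0), (12, 1), (12, 2), (12, 3), (12, 4), (12, 5), (12, 6), (12, 7)]
Holes: [(3, 0), (3, 1), (3, 2), (3, 3), (3, 4), (3, 5), (3, 6), (3, 7), (5, 0), (5, 1), (5, 2), (5, 3), (5, 4), (5, 5), (5, 6), (5, 7), (6, 0), (6, 1), (6, 2), (6, 3), (6, 4), (6, 5), (6, 6), (6, 7), (9, 0), (9, 1), (9, 2), (9, 3), (9, 4), (9, 5), (9, 6), (9, 7), (10, 0), (10, 1), (10, 2), (10, 3), (10, 4), (10, 5), (10, 6), (10, 7), (12, 0), (12, 1), (12, 2), (12, 3), (12, 4), (12, 5), (12, 6), (12, 7)]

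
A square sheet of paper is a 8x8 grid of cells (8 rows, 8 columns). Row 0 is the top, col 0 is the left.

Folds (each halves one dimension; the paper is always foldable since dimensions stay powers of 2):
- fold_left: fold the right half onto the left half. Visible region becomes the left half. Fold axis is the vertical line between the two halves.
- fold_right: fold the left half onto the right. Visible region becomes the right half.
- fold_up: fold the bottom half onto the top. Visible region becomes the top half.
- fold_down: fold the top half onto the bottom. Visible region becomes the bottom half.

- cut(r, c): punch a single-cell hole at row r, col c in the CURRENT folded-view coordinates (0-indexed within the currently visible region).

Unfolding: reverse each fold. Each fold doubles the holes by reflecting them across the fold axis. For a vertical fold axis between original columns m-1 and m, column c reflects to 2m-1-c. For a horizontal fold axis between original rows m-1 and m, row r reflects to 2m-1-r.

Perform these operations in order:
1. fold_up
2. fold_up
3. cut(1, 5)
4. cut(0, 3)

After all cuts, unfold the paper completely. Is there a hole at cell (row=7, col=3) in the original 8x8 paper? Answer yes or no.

Op 1 fold_up: fold axis h@4; visible region now rows[0,4) x cols[0,8) = 4x8
Op 2 fold_up: fold axis h@2; visible region now rows[0,2) x cols[0,8) = 2x8
Op 3 cut(1, 5): punch at orig (1,5); cuts so far [(1, 5)]; region rows[0,2) x cols[0,8) = 2x8
Op 4 cut(0, 3): punch at orig (0,3); cuts so far [(0, 3), (1, 5)]; region rows[0,2) x cols[0,8) = 2x8
Unfold 1 (reflect across h@2): 4 holes -> [(0, 3), (1, 5), (2, 5), (3, 3)]
Unfold 2 (reflect across h@4): 8 holes -> [(0, 3), (1, 5), (2, 5), (3, 3), (4, 3), (5, 5), (6, 5), (7, 3)]
Holes: [(0, 3), (1, 5), (2, 5), (3, 3), (4, 3), (5, 5), (6, 5), (7, 3)]

Answer: yes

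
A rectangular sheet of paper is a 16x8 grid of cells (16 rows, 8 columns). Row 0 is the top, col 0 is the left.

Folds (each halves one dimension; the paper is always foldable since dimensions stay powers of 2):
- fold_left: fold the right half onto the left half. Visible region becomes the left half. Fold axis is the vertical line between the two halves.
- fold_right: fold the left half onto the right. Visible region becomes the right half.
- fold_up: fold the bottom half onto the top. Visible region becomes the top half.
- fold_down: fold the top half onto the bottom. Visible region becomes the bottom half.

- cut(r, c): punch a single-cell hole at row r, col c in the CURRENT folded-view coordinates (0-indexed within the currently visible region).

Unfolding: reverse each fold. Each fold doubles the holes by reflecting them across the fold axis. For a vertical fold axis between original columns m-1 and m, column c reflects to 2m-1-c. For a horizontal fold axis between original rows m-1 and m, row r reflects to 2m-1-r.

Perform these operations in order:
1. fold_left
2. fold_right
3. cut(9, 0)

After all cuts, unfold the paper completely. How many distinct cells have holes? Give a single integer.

Op 1 fold_left: fold axis v@4; visible region now rows[0,16) x cols[0,4) = 16x4
Op 2 fold_right: fold axis v@2; visible region now rows[0,16) x cols[2,4) = 16x2
Op 3 cut(9, 0): punch at orig (9,2); cuts so far [(9, 2)]; region rows[0,16) x cols[2,4) = 16x2
Unfold 1 (reflect across v@2): 2 holes -> [(9, 1), (9, 2)]
Unfold 2 (reflect across v@4): 4 holes -> [(9, 1), (9, 2), (9, 5), (9, 6)]

Answer: 4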